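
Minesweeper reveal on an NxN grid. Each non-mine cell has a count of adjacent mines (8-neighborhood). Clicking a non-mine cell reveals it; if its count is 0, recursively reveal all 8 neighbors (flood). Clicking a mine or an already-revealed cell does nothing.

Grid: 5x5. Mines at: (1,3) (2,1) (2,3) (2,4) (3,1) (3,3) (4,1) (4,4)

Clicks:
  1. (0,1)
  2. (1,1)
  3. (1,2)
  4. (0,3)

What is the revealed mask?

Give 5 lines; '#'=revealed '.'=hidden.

Answer: ####.
###..
.....
.....
.....

Derivation:
Click 1 (0,1) count=0: revealed 6 new [(0,0) (0,1) (0,2) (1,0) (1,1) (1,2)] -> total=6
Click 2 (1,1) count=1: revealed 0 new [(none)] -> total=6
Click 3 (1,2) count=3: revealed 0 new [(none)] -> total=6
Click 4 (0,3) count=1: revealed 1 new [(0,3)] -> total=7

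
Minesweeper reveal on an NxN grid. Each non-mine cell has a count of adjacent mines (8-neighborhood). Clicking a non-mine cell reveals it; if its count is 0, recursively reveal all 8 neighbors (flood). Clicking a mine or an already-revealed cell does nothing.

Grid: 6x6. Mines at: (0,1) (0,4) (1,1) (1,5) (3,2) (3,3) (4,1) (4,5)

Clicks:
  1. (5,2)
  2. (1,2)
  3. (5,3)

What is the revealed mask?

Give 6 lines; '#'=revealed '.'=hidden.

Click 1 (5,2) count=1: revealed 1 new [(5,2)] -> total=1
Click 2 (1,2) count=2: revealed 1 new [(1,2)] -> total=2
Click 3 (5,3) count=0: revealed 5 new [(4,2) (4,3) (4,4) (5,3) (5,4)] -> total=7

Answer: ......
..#...
......
......
..###.
..###.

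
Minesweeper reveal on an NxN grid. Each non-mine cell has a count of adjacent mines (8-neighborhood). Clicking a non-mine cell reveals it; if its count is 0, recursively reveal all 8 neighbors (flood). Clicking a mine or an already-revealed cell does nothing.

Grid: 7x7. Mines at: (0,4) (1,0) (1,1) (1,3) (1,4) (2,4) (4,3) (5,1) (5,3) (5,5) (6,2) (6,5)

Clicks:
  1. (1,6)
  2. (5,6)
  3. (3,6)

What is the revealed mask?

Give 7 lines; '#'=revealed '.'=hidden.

Click 1 (1,6) count=0: revealed 10 new [(0,5) (0,6) (1,5) (1,6) (2,5) (2,6) (3,5) (3,6) (4,5) (4,6)] -> total=10
Click 2 (5,6) count=2: revealed 1 new [(5,6)] -> total=11
Click 3 (3,6) count=0: revealed 0 new [(none)] -> total=11

Answer: .....##
.....##
.....##
.....##
.....##
......#
.......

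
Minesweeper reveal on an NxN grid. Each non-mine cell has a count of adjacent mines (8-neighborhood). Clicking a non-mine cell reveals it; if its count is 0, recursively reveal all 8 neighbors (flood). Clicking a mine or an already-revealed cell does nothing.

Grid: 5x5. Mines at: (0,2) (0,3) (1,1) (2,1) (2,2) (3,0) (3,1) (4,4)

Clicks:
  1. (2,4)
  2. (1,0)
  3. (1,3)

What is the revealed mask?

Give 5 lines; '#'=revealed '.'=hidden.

Click 1 (2,4) count=0: revealed 6 new [(1,3) (1,4) (2,3) (2,4) (3,3) (3,4)] -> total=6
Click 2 (1,0) count=2: revealed 1 new [(1,0)] -> total=7
Click 3 (1,3) count=3: revealed 0 new [(none)] -> total=7

Answer: .....
#..##
...##
...##
.....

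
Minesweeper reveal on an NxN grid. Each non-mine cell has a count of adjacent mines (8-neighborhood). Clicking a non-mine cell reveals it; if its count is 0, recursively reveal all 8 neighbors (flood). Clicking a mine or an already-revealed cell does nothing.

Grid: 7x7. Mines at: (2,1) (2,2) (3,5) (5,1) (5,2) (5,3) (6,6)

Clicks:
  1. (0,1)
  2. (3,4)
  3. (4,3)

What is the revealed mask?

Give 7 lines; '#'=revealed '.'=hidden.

Answer: #######
#######
...####
....#..
...#...
.......
.......

Derivation:
Click 1 (0,1) count=0: revealed 18 new [(0,0) (0,1) (0,2) (0,3) (0,4) (0,5) (0,6) (1,0) (1,1) (1,2) (1,3) (1,4) (1,5) (1,6) (2,3) (2,4) (2,5) (2,6)] -> total=18
Click 2 (3,4) count=1: revealed 1 new [(3,4)] -> total=19
Click 3 (4,3) count=2: revealed 1 new [(4,3)] -> total=20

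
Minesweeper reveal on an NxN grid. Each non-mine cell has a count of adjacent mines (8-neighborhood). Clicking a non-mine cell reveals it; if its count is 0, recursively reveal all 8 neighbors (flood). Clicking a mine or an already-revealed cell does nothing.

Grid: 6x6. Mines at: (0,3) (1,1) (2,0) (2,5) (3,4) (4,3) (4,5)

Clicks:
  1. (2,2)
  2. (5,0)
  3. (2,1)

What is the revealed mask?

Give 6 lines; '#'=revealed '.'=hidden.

Answer: ......
......
.##...
###...
###...
###...

Derivation:
Click 1 (2,2) count=1: revealed 1 new [(2,2)] -> total=1
Click 2 (5,0) count=0: revealed 9 new [(3,0) (3,1) (3,2) (4,0) (4,1) (4,2) (5,0) (5,1) (5,2)] -> total=10
Click 3 (2,1) count=2: revealed 1 new [(2,1)] -> total=11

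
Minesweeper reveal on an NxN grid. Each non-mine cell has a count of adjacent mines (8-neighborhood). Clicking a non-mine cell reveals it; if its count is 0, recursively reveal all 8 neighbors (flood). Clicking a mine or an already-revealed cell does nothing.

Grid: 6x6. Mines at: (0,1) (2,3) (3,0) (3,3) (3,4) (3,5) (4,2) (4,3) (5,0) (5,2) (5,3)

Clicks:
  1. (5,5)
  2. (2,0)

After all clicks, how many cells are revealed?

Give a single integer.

Click 1 (5,5) count=0: revealed 4 new [(4,4) (4,5) (5,4) (5,5)] -> total=4
Click 2 (2,0) count=1: revealed 1 new [(2,0)] -> total=5

Answer: 5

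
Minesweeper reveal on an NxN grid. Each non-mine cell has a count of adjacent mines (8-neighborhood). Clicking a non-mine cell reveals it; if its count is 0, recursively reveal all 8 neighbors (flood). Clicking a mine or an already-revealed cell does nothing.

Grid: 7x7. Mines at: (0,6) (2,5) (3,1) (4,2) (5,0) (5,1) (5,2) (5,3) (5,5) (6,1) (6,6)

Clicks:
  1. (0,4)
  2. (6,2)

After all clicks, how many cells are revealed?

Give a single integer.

Answer: 21

Derivation:
Click 1 (0,4) count=0: revealed 20 new [(0,0) (0,1) (0,2) (0,3) (0,4) (0,5) (1,0) (1,1) (1,2) (1,3) (1,4) (1,5) (2,0) (2,1) (2,2) (2,3) (2,4) (3,2) (3,3) (3,4)] -> total=20
Click 2 (6,2) count=4: revealed 1 new [(6,2)] -> total=21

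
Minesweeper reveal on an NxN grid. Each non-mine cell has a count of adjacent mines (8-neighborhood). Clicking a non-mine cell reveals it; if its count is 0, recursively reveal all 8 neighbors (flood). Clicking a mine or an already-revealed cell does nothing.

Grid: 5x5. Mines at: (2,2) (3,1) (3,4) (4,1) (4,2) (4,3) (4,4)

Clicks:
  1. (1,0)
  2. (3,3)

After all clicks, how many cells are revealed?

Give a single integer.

Click 1 (1,0) count=0: revealed 14 new [(0,0) (0,1) (0,2) (0,3) (0,4) (1,0) (1,1) (1,2) (1,3) (1,4) (2,0) (2,1) (2,3) (2,4)] -> total=14
Click 2 (3,3) count=5: revealed 1 new [(3,3)] -> total=15

Answer: 15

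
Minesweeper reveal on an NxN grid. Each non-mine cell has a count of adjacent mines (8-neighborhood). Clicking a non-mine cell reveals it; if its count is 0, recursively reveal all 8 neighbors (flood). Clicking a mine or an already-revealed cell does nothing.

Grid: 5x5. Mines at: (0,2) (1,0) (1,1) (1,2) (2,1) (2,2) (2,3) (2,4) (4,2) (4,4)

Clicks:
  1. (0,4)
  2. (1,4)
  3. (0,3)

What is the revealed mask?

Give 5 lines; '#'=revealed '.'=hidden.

Click 1 (0,4) count=0: revealed 4 new [(0,3) (0,4) (1,3) (1,4)] -> total=4
Click 2 (1,4) count=2: revealed 0 new [(none)] -> total=4
Click 3 (0,3) count=2: revealed 0 new [(none)] -> total=4

Answer: ...##
...##
.....
.....
.....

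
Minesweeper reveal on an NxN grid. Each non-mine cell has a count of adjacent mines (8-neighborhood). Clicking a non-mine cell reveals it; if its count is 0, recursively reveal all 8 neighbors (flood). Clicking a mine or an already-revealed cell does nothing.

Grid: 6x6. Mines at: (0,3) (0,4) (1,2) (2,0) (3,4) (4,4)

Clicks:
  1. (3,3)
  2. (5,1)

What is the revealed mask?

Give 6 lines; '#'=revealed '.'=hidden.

Click 1 (3,3) count=2: revealed 1 new [(3,3)] -> total=1
Click 2 (5,1) count=0: revealed 14 new [(2,1) (2,2) (2,3) (3,0) (3,1) (3,2) (4,0) (4,1) (4,2) (4,3) (5,0) (5,1) (5,2) (5,3)] -> total=15

Answer: ......
......
.###..
####..
####..
####..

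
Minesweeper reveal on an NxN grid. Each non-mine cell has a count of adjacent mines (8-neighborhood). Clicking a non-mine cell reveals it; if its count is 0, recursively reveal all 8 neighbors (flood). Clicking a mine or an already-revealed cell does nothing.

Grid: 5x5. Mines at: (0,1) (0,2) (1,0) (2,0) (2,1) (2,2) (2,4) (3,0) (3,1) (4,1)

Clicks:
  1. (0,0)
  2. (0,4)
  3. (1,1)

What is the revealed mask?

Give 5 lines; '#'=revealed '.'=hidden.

Click 1 (0,0) count=2: revealed 1 new [(0,0)] -> total=1
Click 2 (0,4) count=0: revealed 4 new [(0,3) (0,4) (1,3) (1,4)] -> total=5
Click 3 (1,1) count=6: revealed 1 new [(1,1)] -> total=6

Answer: #..##
.#.##
.....
.....
.....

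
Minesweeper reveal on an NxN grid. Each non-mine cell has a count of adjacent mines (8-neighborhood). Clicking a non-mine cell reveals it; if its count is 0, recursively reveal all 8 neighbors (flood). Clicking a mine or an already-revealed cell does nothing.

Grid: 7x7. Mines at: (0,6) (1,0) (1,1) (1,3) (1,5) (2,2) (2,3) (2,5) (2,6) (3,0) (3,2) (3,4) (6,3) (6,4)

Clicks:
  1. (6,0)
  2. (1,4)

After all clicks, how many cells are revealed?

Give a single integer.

Click 1 (6,0) count=0: revealed 9 new [(4,0) (4,1) (4,2) (5,0) (5,1) (5,2) (6,0) (6,1) (6,2)] -> total=9
Click 2 (1,4) count=4: revealed 1 new [(1,4)] -> total=10

Answer: 10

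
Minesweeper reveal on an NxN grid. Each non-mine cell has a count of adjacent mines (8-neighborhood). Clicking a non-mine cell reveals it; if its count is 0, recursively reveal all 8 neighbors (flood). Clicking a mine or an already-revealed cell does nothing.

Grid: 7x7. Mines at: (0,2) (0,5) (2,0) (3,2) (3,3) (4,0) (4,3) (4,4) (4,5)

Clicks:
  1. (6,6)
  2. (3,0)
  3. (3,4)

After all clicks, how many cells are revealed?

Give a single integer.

Click 1 (6,6) count=0: revealed 14 new [(5,0) (5,1) (5,2) (5,3) (5,4) (5,5) (5,6) (6,0) (6,1) (6,2) (6,3) (6,4) (6,5) (6,6)] -> total=14
Click 2 (3,0) count=2: revealed 1 new [(3,0)] -> total=15
Click 3 (3,4) count=4: revealed 1 new [(3,4)] -> total=16

Answer: 16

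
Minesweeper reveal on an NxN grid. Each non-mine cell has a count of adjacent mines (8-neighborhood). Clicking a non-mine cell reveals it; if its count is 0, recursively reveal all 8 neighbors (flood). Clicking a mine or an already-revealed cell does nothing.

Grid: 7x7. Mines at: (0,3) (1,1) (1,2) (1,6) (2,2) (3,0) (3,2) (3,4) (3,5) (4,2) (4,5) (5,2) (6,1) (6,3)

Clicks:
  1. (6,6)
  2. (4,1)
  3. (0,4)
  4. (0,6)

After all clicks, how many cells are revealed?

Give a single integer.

Answer: 9

Derivation:
Click 1 (6,6) count=0: revealed 6 new [(5,4) (5,5) (5,6) (6,4) (6,5) (6,6)] -> total=6
Click 2 (4,1) count=4: revealed 1 new [(4,1)] -> total=7
Click 3 (0,4) count=1: revealed 1 new [(0,4)] -> total=8
Click 4 (0,6) count=1: revealed 1 new [(0,6)] -> total=9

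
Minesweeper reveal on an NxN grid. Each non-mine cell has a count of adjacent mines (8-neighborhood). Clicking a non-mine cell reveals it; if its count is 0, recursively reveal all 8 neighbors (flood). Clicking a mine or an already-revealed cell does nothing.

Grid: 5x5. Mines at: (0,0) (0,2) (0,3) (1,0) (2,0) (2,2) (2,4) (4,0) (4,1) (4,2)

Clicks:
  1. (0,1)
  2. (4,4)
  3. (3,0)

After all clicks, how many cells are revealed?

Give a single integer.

Click 1 (0,1) count=3: revealed 1 new [(0,1)] -> total=1
Click 2 (4,4) count=0: revealed 4 new [(3,3) (3,4) (4,3) (4,4)] -> total=5
Click 3 (3,0) count=3: revealed 1 new [(3,0)] -> total=6

Answer: 6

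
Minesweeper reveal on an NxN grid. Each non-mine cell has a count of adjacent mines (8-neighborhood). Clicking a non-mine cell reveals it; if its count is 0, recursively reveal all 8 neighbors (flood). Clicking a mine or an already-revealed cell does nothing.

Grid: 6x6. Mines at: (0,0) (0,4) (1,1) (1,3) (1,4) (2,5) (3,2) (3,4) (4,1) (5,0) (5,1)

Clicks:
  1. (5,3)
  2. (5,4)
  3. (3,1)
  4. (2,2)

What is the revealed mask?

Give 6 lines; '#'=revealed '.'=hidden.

Answer: ......
......
..#...
.#....
..####
..####

Derivation:
Click 1 (5,3) count=0: revealed 8 new [(4,2) (4,3) (4,4) (4,5) (5,2) (5,3) (5,4) (5,5)] -> total=8
Click 2 (5,4) count=0: revealed 0 new [(none)] -> total=8
Click 3 (3,1) count=2: revealed 1 new [(3,1)] -> total=9
Click 4 (2,2) count=3: revealed 1 new [(2,2)] -> total=10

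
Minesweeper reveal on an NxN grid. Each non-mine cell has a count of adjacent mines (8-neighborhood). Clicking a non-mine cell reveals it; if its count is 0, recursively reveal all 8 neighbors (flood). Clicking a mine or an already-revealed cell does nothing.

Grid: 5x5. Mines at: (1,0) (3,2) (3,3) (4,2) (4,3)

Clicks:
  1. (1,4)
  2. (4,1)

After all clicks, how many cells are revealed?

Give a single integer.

Click 1 (1,4) count=0: revealed 12 new [(0,1) (0,2) (0,3) (0,4) (1,1) (1,2) (1,3) (1,4) (2,1) (2,2) (2,3) (2,4)] -> total=12
Click 2 (4,1) count=2: revealed 1 new [(4,1)] -> total=13

Answer: 13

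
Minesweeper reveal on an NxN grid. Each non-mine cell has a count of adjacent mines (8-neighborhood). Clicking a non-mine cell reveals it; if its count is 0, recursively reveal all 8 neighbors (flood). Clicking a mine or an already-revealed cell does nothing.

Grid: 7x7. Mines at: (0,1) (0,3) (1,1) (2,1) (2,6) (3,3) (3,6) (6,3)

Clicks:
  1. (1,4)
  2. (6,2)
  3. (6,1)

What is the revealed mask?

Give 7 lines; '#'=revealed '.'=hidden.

Click 1 (1,4) count=1: revealed 1 new [(1,4)] -> total=1
Click 2 (6,2) count=1: revealed 1 new [(6,2)] -> total=2
Click 3 (6,1) count=0: revealed 11 new [(3,0) (3,1) (3,2) (4,0) (4,1) (4,2) (5,0) (5,1) (5,2) (6,0) (6,1)] -> total=13

Answer: .......
....#..
.......
###....
###....
###....
###....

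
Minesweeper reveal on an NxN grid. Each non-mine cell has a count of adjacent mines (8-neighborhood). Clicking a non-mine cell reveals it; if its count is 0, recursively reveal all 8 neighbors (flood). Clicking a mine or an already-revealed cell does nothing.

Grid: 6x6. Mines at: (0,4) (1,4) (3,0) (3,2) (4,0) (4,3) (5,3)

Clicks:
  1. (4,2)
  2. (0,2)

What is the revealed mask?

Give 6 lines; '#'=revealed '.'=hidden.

Click 1 (4,2) count=3: revealed 1 new [(4,2)] -> total=1
Click 2 (0,2) count=0: revealed 12 new [(0,0) (0,1) (0,2) (0,3) (1,0) (1,1) (1,2) (1,3) (2,0) (2,1) (2,2) (2,3)] -> total=13

Answer: ####..
####..
####..
......
..#...
......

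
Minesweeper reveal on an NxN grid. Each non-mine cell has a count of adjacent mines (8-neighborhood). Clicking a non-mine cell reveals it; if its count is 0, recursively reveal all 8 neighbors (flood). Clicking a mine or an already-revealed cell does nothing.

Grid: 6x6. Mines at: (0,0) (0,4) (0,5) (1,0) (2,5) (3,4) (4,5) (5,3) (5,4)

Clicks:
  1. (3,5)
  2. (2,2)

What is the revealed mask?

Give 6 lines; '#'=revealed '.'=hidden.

Answer: .###..
.###..
####..
####.#
####..
###...

Derivation:
Click 1 (3,5) count=3: revealed 1 new [(3,5)] -> total=1
Click 2 (2,2) count=0: revealed 21 new [(0,1) (0,2) (0,3) (1,1) (1,2) (1,3) (2,0) (2,1) (2,2) (2,3) (3,0) (3,1) (3,2) (3,3) (4,0) (4,1) (4,2) (4,3) (5,0) (5,1) (5,2)] -> total=22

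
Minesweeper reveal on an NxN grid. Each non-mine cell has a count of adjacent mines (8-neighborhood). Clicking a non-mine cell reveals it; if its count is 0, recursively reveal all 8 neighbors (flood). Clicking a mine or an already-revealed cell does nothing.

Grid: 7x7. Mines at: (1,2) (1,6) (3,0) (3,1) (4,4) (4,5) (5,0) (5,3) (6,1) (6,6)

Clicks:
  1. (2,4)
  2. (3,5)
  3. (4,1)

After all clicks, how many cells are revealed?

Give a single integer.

Answer: 13

Derivation:
Click 1 (2,4) count=0: revealed 12 new [(0,3) (0,4) (0,5) (1,3) (1,4) (1,5) (2,3) (2,4) (2,5) (3,3) (3,4) (3,5)] -> total=12
Click 2 (3,5) count=2: revealed 0 new [(none)] -> total=12
Click 3 (4,1) count=3: revealed 1 new [(4,1)] -> total=13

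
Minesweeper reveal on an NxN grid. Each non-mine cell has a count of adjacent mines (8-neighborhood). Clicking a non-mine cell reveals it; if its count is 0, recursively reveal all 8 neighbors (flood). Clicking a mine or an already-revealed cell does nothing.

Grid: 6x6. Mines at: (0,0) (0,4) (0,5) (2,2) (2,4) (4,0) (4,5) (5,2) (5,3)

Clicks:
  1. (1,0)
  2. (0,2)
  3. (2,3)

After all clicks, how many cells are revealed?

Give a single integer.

Click 1 (1,0) count=1: revealed 1 new [(1,0)] -> total=1
Click 2 (0,2) count=0: revealed 6 new [(0,1) (0,2) (0,3) (1,1) (1,2) (1,3)] -> total=7
Click 3 (2,3) count=2: revealed 1 new [(2,3)] -> total=8

Answer: 8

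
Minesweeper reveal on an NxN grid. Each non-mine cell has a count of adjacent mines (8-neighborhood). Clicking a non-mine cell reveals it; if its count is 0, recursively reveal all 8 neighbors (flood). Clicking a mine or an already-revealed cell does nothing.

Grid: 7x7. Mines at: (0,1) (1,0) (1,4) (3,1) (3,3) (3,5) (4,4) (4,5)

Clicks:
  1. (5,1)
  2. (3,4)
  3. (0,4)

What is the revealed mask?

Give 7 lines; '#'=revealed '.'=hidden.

Answer: ....#..
.......
.......
....#..
####...
#######
#######

Derivation:
Click 1 (5,1) count=0: revealed 18 new [(4,0) (4,1) (4,2) (4,3) (5,0) (5,1) (5,2) (5,3) (5,4) (5,5) (5,6) (6,0) (6,1) (6,2) (6,3) (6,4) (6,5) (6,6)] -> total=18
Click 2 (3,4) count=4: revealed 1 new [(3,4)] -> total=19
Click 3 (0,4) count=1: revealed 1 new [(0,4)] -> total=20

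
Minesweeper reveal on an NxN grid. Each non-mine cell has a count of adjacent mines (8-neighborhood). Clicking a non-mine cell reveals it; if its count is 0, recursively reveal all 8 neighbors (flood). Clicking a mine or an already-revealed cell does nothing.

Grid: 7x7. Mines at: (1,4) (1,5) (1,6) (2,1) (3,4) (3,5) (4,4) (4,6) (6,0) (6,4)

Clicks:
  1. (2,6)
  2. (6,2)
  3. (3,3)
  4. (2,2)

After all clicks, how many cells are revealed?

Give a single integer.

Answer: 17

Derivation:
Click 1 (2,6) count=3: revealed 1 new [(2,6)] -> total=1
Click 2 (6,2) count=0: revealed 15 new [(3,0) (3,1) (3,2) (3,3) (4,0) (4,1) (4,2) (4,3) (5,0) (5,1) (5,2) (5,3) (6,1) (6,2) (6,3)] -> total=16
Click 3 (3,3) count=2: revealed 0 new [(none)] -> total=16
Click 4 (2,2) count=1: revealed 1 new [(2,2)] -> total=17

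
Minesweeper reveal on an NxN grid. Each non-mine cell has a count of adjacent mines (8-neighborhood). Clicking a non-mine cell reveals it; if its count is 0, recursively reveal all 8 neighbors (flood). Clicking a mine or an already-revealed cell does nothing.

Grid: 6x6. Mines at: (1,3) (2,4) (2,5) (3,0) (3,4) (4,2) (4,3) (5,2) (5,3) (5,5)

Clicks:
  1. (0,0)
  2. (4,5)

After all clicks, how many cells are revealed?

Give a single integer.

Click 1 (0,0) count=0: revealed 9 new [(0,0) (0,1) (0,2) (1,0) (1,1) (1,2) (2,0) (2,1) (2,2)] -> total=9
Click 2 (4,5) count=2: revealed 1 new [(4,5)] -> total=10

Answer: 10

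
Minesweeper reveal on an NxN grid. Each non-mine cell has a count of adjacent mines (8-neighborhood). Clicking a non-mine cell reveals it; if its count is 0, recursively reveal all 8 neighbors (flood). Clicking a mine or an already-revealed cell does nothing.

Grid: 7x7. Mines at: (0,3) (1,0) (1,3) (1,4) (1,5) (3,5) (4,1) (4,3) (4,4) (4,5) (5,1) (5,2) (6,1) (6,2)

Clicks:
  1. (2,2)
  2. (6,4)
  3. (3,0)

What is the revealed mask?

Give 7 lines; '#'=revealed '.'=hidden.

Click 1 (2,2) count=1: revealed 1 new [(2,2)] -> total=1
Click 2 (6,4) count=0: revealed 8 new [(5,3) (5,4) (5,5) (5,6) (6,3) (6,4) (6,5) (6,6)] -> total=9
Click 3 (3,0) count=1: revealed 1 new [(3,0)] -> total=10

Answer: .......
.......
..#....
#......
.......
...####
...####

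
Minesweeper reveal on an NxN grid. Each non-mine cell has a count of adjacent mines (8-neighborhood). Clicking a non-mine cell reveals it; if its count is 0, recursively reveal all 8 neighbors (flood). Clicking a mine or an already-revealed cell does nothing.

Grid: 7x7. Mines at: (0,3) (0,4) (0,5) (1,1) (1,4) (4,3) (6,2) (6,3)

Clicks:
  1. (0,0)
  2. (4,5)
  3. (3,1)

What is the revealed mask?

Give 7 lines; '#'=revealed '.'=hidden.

Click 1 (0,0) count=1: revealed 1 new [(0,0)] -> total=1
Click 2 (4,5) count=0: revealed 17 new [(1,5) (1,6) (2,4) (2,5) (2,6) (3,4) (3,5) (3,6) (4,4) (4,5) (4,6) (5,4) (5,5) (5,6) (6,4) (6,5) (6,6)] -> total=18
Click 3 (3,1) count=0: revealed 14 new [(2,0) (2,1) (2,2) (3,0) (3,1) (3,2) (4,0) (4,1) (4,2) (5,0) (5,1) (5,2) (6,0) (6,1)] -> total=32

Answer: #......
.....##
###.###
###.###
###.###
###.###
##..###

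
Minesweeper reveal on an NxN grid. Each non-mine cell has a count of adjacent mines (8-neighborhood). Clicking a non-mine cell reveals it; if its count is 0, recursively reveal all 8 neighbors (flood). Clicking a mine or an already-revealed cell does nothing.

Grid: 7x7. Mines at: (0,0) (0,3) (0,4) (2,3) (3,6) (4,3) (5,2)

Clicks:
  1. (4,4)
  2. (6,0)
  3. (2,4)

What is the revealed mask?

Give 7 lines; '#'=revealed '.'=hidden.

Click 1 (4,4) count=1: revealed 1 new [(4,4)] -> total=1
Click 2 (6,0) count=0: revealed 16 new [(1,0) (1,1) (1,2) (2,0) (2,1) (2,2) (3,0) (3,1) (3,2) (4,0) (4,1) (4,2) (5,0) (5,1) (6,0) (6,1)] -> total=17
Click 3 (2,4) count=1: revealed 1 new [(2,4)] -> total=18

Answer: .......
###....
###.#..
###....
###.#..
##.....
##.....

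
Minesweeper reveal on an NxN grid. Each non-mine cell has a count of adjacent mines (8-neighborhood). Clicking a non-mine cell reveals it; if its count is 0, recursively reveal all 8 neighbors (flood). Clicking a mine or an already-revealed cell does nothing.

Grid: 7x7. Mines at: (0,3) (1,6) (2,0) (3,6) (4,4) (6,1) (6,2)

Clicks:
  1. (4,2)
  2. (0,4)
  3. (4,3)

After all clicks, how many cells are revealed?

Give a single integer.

Click 1 (4,2) count=0: revealed 24 new [(1,1) (1,2) (1,3) (1,4) (1,5) (2,1) (2,2) (2,3) (2,4) (2,5) (3,0) (3,1) (3,2) (3,3) (3,4) (3,5) (4,0) (4,1) (4,2) (4,3) (5,0) (5,1) (5,2) (5,3)] -> total=24
Click 2 (0,4) count=1: revealed 1 new [(0,4)] -> total=25
Click 3 (4,3) count=1: revealed 0 new [(none)] -> total=25

Answer: 25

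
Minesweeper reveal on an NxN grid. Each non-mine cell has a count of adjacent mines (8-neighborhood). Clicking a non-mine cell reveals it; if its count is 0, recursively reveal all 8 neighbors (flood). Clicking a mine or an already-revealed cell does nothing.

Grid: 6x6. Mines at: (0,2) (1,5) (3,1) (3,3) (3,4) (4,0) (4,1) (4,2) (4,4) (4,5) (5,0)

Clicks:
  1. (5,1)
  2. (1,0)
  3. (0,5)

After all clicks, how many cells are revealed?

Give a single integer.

Answer: 8

Derivation:
Click 1 (5,1) count=4: revealed 1 new [(5,1)] -> total=1
Click 2 (1,0) count=0: revealed 6 new [(0,0) (0,1) (1,0) (1,1) (2,0) (2,1)] -> total=7
Click 3 (0,5) count=1: revealed 1 new [(0,5)] -> total=8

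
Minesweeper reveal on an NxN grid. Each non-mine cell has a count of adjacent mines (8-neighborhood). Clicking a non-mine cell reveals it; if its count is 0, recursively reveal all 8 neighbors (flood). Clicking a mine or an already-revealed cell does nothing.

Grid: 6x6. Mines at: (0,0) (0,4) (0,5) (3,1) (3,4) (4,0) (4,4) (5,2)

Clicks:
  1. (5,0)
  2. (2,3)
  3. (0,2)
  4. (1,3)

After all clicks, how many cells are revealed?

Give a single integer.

Click 1 (5,0) count=1: revealed 1 new [(5,0)] -> total=1
Click 2 (2,3) count=1: revealed 1 new [(2,3)] -> total=2
Click 3 (0,2) count=0: revealed 8 new [(0,1) (0,2) (0,3) (1,1) (1,2) (1,3) (2,1) (2,2)] -> total=10
Click 4 (1,3) count=1: revealed 0 new [(none)] -> total=10

Answer: 10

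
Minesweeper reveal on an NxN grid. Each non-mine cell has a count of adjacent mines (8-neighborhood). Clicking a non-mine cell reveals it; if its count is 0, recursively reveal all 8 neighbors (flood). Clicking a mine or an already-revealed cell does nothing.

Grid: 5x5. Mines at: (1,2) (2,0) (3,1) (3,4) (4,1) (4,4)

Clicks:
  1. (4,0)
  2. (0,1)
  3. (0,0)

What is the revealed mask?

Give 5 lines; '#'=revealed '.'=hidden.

Click 1 (4,0) count=2: revealed 1 new [(4,0)] -> total=1
Click 2 (0,1) count=1: revealed 1 new [(0,1)] -> total=2
Click 3 (0,0) count=0: revealed 3 new [(0,0) (1,0) (1,1)] -> total=5

Answer: ##...
##...
.....
.....
#....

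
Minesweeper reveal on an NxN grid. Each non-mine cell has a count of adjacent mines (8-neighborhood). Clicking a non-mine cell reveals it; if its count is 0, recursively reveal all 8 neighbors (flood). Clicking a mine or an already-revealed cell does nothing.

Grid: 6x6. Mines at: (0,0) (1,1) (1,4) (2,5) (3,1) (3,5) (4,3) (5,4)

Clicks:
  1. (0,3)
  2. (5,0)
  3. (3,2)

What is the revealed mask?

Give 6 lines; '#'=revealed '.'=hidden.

Answer: ...#..
......
......
..#...
###...
###...

Derivation:
Click 1 (0,3) count=1: revealed 1 new [(0,3)] -> total=1
Click 2 (5,0) count=0: revealed 6 new [(4,0) (4,1) (4,2) (5,0) (5,1) (5,2)] -> total=7
Click 3 (3,2) count=2: revealed 1 new [(3,2)] -> total=8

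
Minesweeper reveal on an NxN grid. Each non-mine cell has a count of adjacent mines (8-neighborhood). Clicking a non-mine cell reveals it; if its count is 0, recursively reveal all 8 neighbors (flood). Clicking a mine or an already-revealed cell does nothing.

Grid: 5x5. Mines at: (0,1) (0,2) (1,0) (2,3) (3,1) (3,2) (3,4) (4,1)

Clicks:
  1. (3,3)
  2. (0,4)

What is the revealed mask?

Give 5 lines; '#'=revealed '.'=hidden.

Answer: ...##
...##
.....
...#.
.....

Derivation:
Click 1 (3,3) count=3: revealed 1 new [(3,3)] -> total=1
Click 2 (0,4) count=0: revealed 4 new [(0,3) (0,4) (1,3) (1,4)] -> total=5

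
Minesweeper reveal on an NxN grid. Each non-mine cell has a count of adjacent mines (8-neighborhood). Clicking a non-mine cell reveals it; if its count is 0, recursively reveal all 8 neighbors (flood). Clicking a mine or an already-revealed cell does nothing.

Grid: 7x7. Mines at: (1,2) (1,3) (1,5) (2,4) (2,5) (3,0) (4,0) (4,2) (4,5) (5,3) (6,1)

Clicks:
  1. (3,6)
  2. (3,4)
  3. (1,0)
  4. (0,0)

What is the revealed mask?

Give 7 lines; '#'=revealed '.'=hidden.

Click 1 (3,6) count=2: revealed 1 new [(3,6)] -> total=1
Click 2 (3,4) count=3: revealed 1 new [(3,4)] -> total=2
Click 3 (1,0) count=0: revealed 6 new [(0,0) (0,1) (1,0) (1,1) (2,0) (2,1)] -> total=8
Click 4 (0,0) count=0: revealed 0 new [(none)] -> total=8

Answer: ##.....
##.....
##.....
....#.#
.......
.......
.......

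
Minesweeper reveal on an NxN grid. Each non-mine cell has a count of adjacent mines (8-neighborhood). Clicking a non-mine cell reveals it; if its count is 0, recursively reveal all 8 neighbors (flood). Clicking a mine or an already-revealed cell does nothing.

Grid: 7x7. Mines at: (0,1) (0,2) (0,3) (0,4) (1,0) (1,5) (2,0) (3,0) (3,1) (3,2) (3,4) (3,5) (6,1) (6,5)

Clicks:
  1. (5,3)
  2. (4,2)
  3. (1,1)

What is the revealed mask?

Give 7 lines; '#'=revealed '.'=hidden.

Answer: .......
.#.....
.......
.......
..###..
..###..
..###..

Derivation:
Click 1 (5,3) count=0: revealed 9 new [(4,2) (4,3) (4,4) (5,2) (5,3) (5,4) (6,2) (6,3) (6,4)] -> total=9
Click 2 (4,2) count=2: revealed 0 new [(none)] -> total=9
Click 3 (1,1) count=4: revealed 1 new [(1,1)] -> total=10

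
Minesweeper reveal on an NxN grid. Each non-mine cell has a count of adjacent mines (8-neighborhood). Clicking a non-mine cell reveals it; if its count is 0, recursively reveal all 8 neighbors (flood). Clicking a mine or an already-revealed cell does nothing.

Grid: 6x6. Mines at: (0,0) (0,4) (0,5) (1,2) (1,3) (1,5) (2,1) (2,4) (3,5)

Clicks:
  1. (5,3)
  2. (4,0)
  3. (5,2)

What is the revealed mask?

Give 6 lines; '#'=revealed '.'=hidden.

Click 1 (5,3) count=0: revealed 17 new [(3,0) (3,1) (3,2) (3,3) (3,4) (4,0) (4,1) (4,2) (4,3) (4,4) (4,5) (5,0) (5,1) (5,2) (5,3) (5,4) (5,5)] -> total=17
Click 2 (4,0) count=0: revealed 0 new [(none)] -> total=17
Click 3 (5,2) count=0: revealed 0 new [(none)] -> total=17

Answer: ......
......
......
#####.
######
######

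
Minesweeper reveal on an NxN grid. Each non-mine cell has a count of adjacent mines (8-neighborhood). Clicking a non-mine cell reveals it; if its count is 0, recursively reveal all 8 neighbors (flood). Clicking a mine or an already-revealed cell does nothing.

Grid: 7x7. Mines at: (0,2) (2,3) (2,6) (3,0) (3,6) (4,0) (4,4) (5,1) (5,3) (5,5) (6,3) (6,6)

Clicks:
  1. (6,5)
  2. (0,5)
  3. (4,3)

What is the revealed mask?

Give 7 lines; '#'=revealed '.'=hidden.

Click 1 (6,5) count=2: revealed 1 new [(6,5)] -> total=1
Click 2 (0,5) count=0: revealed 8 new [(0,3) (0,4) (0,5) (0,6) (1,3) (1,4) (1,5) (1,6)] -> total=9
Click 3 (4,3) count=2: revealed 1 new [(4,3)] -> total=10

Answer: ...####
...####
.......
.......
...#...
.......
.....#.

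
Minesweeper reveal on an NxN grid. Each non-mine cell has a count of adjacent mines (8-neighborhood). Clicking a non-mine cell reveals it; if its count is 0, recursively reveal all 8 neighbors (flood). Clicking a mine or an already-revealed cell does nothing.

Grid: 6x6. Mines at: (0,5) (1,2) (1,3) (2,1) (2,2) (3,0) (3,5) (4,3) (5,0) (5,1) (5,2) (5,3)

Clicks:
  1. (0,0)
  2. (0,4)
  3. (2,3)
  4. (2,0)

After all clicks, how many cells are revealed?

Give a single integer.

Click 1 (0,0) count=0: revealed 4 new [(0,0) (0,1) (1,0) (1,1)] -> total=4
Click 2 (0,4) count=2: revealed 1 new [(0,4)] -> total=5
Click 3 (2,3) count=3: revealed 1 new [(2,3)] -> total=6
Click 4 (2,0) count=2: revealed 1 new [(2,0)] -> total=7

Answer: 7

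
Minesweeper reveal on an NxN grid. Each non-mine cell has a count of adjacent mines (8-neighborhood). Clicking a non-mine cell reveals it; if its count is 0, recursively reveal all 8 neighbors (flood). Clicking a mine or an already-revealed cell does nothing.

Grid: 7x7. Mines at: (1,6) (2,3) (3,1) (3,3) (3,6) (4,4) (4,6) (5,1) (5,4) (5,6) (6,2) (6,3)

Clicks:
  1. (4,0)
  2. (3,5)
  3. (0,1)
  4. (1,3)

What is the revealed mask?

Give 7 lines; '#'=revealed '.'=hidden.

Click 1 (4,0) count=2: revealed 1 new [(4,0)] -> total=1
Click 2 (3,5) count=3: revealed 1 new [(3,5)] -> total=2
Click 3 (0,1) count=0: revealed 15 new [(0,0) (0,1) (0,2) (0,3) (0,4) (0,5) (1,0) (1,1) (1,2) (1,3) (1,4) (1,5) (2,0) (2,1) (2,2)] -> total=17
Click 4 (1,3) count=1: revealed 0 new [(none)] -> total=17

Answer: ######.
######.
###....
.....#.
#......
.......
.......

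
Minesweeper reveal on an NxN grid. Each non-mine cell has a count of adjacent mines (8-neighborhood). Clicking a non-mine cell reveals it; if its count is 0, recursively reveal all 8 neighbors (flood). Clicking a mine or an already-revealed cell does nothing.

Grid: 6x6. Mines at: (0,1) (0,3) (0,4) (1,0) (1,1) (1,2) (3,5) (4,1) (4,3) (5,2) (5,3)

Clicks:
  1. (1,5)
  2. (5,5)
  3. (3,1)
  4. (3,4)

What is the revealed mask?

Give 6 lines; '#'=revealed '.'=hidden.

Click 1 (1,5) count=1: revealed 1 new [(1,5)] -> total=1
Click 2 (5,5) count=0: revealed 4 new [(4,4) (4,5) (5,4) (5,5)] -> total=5
Click 3 (3,1) count=1: revealed 1 new [(3,1)] -> total=6
Click 4 (3,4) count=2: revealed 1 new [(3,4)] -> total=7

Answer: ......
.....#
......
.#..#.
....##
....##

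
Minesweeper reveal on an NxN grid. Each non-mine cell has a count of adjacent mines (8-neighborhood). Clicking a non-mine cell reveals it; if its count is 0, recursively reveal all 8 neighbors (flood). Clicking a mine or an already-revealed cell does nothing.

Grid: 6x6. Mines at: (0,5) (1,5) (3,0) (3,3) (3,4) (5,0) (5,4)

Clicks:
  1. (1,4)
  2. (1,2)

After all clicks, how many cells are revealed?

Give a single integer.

Click 1 (1,4) count=2: revealed 1 new [(1,4)] -> total=1
Click 2 (1,2) count=0: revealed 14 new [(0,0) (0,1) (0,2) (0,3) (0,4) (1,0) (1,1) (1,2) (1,3) (2,0) (2,1) (2,2) (2,3) (2,4)] -> total=15

Answer: 15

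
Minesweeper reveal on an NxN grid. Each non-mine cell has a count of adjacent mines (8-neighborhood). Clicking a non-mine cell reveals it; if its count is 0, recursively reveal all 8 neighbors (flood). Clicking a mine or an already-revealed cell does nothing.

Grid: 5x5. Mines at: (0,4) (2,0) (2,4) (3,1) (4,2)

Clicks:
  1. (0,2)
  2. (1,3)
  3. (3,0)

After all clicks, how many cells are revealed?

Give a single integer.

Click 1 (0,2) count=0: revealed 11 new [(0,0) (0,1) (0,2) (0,3) (1,0) (1,1) (1,2) (1,3) (2,1) (2,2) (2,3)] -> total=11
Click 2 (1,3) count=2: revealed 0 new [(none)] -> total=11
Click 3 (3,0) count=2: revealed 1 new [(3,0)] -> total=12

Answer: 12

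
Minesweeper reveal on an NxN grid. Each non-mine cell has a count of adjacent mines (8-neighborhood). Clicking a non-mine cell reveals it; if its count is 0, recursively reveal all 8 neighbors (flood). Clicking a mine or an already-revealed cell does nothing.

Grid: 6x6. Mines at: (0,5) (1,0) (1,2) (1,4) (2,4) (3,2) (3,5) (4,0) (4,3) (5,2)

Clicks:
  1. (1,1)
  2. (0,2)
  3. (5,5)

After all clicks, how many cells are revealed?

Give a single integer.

Click 1 (1,1) count=2: revealed 1 new [(1,1)] -> total=1
Click 2 (0,2) count=1: revealed 1 new [(0,2)] -> total=2
Click 3 (5,5) count=0: revealed 4 new [(4,4) (4,5) (5,4) (5,5)] -> total=6

Answer: 6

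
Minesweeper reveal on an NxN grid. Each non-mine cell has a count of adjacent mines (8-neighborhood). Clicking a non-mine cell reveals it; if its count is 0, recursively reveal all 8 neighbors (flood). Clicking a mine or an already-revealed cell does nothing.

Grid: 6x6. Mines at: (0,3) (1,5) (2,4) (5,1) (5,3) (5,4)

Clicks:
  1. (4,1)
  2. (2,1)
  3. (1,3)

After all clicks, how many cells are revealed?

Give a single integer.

Answer: 19

Derivation:
Click 1 (4,1) count=1: revealed 1 new [(4,1)] -> total=1
Click 2 (2,1) count=0: revealed 18 new [(0,0) (0,1) (0,2) (1,0) (1,1) (1,2) (1,3) (2,0) (2,1) (2,2) (2,3) (3,0) (3,1) (3,2) (3,3) (4,0) (4,2) (4,3)] -> total=19
Click 3 (1,3) count=2: revealed 0 new [(none)] -> total=19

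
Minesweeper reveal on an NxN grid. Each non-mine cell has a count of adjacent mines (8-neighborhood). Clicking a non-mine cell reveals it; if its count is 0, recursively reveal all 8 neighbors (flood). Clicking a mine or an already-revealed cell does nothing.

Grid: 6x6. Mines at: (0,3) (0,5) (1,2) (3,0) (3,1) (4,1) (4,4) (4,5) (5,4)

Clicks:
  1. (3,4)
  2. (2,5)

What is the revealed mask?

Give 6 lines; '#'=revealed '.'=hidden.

Answer: ......
...###
...###
...###
......
......

Derivation:
Click 1 (3,4) count=2: revealed 1 new [(3,4)] -> total=1
Click 2 (2,5) count=0: revealed 8 new [(1,3) (1,4) (1,5) (2,3) (2,4) (2,5) (3,3) (3,5)] -> total=9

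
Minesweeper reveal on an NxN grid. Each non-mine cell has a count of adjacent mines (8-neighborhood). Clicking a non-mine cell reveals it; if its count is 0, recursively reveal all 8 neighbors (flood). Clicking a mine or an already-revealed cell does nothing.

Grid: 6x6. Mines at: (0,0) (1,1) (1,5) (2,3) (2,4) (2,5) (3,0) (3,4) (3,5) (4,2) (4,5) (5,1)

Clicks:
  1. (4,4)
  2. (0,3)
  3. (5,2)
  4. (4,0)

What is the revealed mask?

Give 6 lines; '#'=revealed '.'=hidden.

Click 1 (4,4) count=3: revealed 1 new [(4,4)] -> total=1
Click 2 (0,3) count=0: revealed 6 new [(0,2) (0,3) (0,4) (1,2) (1,3) (1,4)] -> total=7
Click 3 (5,2) count=2: revealed 1 new [(5,2)] -> total=8
Click 4 (4,0) count=2: revealed 1 new [(4,0)] -> total=9

Answer: ..###.
..###.
......
......
#...#.
..#...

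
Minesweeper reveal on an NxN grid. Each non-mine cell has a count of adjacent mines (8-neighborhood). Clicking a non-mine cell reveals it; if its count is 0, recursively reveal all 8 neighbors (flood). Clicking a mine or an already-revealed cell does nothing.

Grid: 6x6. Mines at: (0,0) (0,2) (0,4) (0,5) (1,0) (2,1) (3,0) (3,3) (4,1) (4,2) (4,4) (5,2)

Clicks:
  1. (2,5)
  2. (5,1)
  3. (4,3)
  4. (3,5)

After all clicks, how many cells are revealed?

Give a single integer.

Click 1 (2,5) count=0: revealed 6 new [(1,4) (1,5) (2,4) (2,5) (3,4) (3,5)] -> total=6
Click 2 (5,1) count=3: revealed 1 new [(5,1)] -> total=7
Click 3 (4,3) count=4: revealed 1 new [(4,3)] -> total=8
Click 4 (3,5) count=1: revealed 0 new [(none)] -> total=8

Answer: 8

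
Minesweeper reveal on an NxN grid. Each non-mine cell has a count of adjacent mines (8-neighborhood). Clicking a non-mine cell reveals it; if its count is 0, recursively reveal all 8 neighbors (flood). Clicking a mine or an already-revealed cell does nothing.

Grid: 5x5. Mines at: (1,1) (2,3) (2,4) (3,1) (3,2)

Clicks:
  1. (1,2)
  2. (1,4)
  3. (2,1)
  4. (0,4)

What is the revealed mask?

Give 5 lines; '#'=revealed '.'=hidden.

Click 1 (1,2) count=2: revealed 1 new [(1,2)] -> total=1
Click 2 (1,4) count=2: revealed 1 new [(1,4)] -> total=2
Click 3 (2,1) count=3: revealed 1 new [(2,1)] -> total=3
Click 4 (0,4) count=0: revealed 4 new [(0,2) (0,3) (0,4) (1,3)] -> total=7

Answer: ..###
..###
.#...
.....
.....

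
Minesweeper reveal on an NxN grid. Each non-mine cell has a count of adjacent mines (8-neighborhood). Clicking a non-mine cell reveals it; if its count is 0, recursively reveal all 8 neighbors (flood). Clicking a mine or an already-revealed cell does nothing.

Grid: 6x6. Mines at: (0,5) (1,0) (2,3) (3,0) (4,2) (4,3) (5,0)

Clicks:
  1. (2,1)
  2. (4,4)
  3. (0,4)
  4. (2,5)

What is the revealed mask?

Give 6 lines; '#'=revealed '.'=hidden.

Click 1 (2,1) count=2: revealed 1 new [(2,1)] -> total=1
Click 2 (4,4) count=1: revealed 1 new [(4,4)] -> total=2
Click 3 (0,4) count=1: revealed 1 new [(0,4)] -> total=3
Click 4 (2,5) count=0: revealed 9 new [(1,4) (1,5) (2,4) (2,5) (3,4) (3,5) (4,5) (5,4) (5,5)] -> total=12

Answer: ....#.
....##
.#..##
....##
....##
....##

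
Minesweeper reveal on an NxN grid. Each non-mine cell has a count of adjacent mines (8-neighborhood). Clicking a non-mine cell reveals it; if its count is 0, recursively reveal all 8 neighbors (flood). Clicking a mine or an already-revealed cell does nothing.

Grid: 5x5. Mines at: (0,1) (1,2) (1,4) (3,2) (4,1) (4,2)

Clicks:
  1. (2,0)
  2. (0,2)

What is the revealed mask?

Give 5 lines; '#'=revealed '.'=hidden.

Answer: ..#..
##...
##...
##...
.....

Derivation:
Click 1 (2,0) count=0: revealed 6 new [(1,0) (1,1) (2,0) (2,1) (3,0) (3,1)] -> total=6
Click 2 (0,2) count=2: revealed 1 new [(0,2)] -> total=7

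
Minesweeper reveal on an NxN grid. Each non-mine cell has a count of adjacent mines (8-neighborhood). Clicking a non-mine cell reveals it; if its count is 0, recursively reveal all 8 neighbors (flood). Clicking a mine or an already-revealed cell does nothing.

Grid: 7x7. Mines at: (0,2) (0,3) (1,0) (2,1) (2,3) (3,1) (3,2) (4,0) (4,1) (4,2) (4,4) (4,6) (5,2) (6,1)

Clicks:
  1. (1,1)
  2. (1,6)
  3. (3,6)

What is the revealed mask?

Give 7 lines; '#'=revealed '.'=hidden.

Click 1 (1,1) count=3: revealed 1 new [(1,1)] -> total=1
Click 2 (1,6) count=0: revealed 12 new [(0,4) (0,5) (0,6) (1,4) (1,5) (1,6) (2,4) (2,5) (2,6) (3,4) (3,5) (3,6)] -> total=13
Click 3 (3,6) count=1: revealed 0 new [(none)] -> total=13

Answer: ....###
.#..###
....###
....###
.......
.......
.......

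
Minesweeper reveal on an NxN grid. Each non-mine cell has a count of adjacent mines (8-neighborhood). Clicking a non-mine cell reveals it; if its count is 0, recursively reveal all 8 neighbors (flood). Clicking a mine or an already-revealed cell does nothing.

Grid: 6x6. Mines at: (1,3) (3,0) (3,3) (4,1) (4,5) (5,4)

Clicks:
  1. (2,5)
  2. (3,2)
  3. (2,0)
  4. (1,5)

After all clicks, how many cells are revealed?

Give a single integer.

Answer: 10

Derivation:
Click 1 (2,5) count=0: revealed 8 new [(0,4) (0,5) (1,4) (1,5) (2,4) (2,5) (3,4) (3,5)] -> total=8
Click 2 (3,2) count=2: revealed 1 new [(3,2)] -> total=9
Click 3 (2,0) count=1: revealed 1 new [(2,0)] -> total=10
Click 4 (1,5) count=0: revealed 0 new [(none)] -> total=10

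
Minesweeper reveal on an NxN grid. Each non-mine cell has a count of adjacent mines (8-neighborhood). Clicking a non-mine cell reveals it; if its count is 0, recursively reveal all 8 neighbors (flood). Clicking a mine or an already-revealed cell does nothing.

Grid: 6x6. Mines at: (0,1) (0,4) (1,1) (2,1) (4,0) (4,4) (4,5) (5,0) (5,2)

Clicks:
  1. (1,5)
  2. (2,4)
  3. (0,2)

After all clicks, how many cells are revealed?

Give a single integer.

Answer: 13

Derivation:
Click 1 (1,5) count=1: revealed 1 new [(1,5)] -> total=1
Click 2 (2,4) count=0: revealed 11 new [(1,2) (1,3) (1,4) (2,2) (2,3) (2,4) (2,5) (3,2) (3,3) (3,4) (3,5)] -> total=12
Click 3 (0,2) count=2: revealed 1 new [(0,2)] -> total=13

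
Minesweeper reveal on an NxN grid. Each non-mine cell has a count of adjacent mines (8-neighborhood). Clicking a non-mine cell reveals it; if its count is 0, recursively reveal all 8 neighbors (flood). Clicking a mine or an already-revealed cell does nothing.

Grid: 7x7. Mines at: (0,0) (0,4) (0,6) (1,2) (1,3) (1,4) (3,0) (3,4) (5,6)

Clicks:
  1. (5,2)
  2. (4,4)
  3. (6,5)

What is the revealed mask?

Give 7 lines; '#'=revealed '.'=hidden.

Answer: .......
.......
.###...
.###...
######.
######.
######.

Derivation:
Click 1 (5,2) count=0: revealed 24 new [(2,1) (2,2) (2,3) (3,1) (3,2) (3,3) (4,0) (4,1) (4,2) (4,3) (4,4) (4,5) (5,0) (5,1) (5,2) (5,3) (5,4) (5,5) (6,0) (6,1) (6,2) (6,3) (6,4) (6,5)] -> total=24
Click 2 (4,4) count=1: revealed 0 new [(none)] -> total=24
Click 3 (6,5) count=1: revealed 0 new [(none)] -> total=24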